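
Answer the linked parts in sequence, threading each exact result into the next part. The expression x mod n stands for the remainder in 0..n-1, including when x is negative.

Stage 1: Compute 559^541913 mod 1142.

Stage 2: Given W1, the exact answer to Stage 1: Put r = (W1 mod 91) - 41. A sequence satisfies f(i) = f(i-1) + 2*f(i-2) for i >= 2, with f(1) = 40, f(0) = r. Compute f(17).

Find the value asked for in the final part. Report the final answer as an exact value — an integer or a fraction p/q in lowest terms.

1529190

Stage 1: squarings mod 1142: 559^1=559, 559^2=715, 559^4=751, 559^8=995, 559^16=1053, 559^32=1069, 559^64=761, 559^128=127, 559^256=141, 559^512=467, 559^1024=1109, 559^2048=1089, 559^4096=525, 559^8192=403, 559^16384=245, 559^32768=641, 559^65536=903, 559^131072=21, 559^262144=441, 559^524288=341; 559^541913 = 559^1 * 559^8 * 559^16 * 559^64 * 559^128 * 559^1024 * 559^16384 * 559^524288 = 127 (mod 1142); answer 127
Stage 2: W1 = 127; r = -5; f(2) = 1*(40) + 2*(-5) = 30; iterating: f(2)=30, f(3)=110, f(4)=170, f(5)=390, f(6)=730, f(7)=1510, f(8)=2970, f(9)=5990, f(10)=11930, f(11)=23910, f(12)=47770, f(13)=95590, f(14)=191130, f(15)=382310, f(16)=764570, f(17)=1529190; answer 1529190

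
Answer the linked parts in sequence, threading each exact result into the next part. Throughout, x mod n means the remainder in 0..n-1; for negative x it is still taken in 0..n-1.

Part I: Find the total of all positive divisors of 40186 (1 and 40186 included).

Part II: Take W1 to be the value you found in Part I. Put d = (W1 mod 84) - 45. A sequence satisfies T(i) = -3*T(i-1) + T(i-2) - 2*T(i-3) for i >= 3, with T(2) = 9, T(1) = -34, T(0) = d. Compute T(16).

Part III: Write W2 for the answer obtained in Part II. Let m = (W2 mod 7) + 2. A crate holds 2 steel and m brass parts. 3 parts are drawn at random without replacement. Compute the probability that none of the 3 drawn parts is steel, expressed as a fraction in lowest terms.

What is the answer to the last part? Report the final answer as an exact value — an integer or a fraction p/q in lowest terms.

2/7

Part I: 40186 = 2 * 71 * 283; sigma = (1 + 2) * (1 + 71) * (1 + 283) = 3 * 72 * 284 = 61344; answer 61344
Part II: W1 = 61344; d = -21; T(3) = -3*(9) + 1*(-34) - 2*(-21) = -19; iterating: T(3)=-19, T(4)=134, T(5)=-439, T(6)=1489, T(7)=-5174, T(8)=17889, T(9)=-61819, T(10)=213694, T(11)=-738679, T(12)=2553369, T(13)=-8826174, T(14)=30509249, T(15)=-105460659, T(16)=364543574; answer 364543574
Part III: W2 = 364543574; m = 5; total draws C(7,3) = 35; favorable C(5,3) = 10; P = 2/7; answer 2/7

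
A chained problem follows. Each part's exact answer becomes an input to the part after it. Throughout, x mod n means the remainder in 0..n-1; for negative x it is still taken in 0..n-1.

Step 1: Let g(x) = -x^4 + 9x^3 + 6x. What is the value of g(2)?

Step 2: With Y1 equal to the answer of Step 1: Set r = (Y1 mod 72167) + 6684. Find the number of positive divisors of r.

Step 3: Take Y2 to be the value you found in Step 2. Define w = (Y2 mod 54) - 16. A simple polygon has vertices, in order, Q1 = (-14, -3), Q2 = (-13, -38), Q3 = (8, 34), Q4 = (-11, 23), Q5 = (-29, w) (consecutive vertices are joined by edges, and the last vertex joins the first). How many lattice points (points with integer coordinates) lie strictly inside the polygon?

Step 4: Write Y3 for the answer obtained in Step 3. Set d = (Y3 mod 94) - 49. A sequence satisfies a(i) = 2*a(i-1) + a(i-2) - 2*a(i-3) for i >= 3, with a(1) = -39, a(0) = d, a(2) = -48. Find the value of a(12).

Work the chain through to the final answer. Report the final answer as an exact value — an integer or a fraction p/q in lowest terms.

-92800

Step 1: -1*(2)^4 + 9*(2)^3 + 6*(2)^1 = (-16) + (72) + (12) = 68; answer 68
Step 2: Y1 = 68; r = 6752; 6752 = 2^5 * 211; number of divisors = (5+1) * (1+1) = 12; answer 12
Step 3: Y2 = 12; w = -4; cross terms: (-14*-38 - -13*-3)=493, (-13*34 - 8*-38)=-138, (8*23 - -11*34)=558, (-11*-4 - -29*23)=711, (-29*-3 - -14*-4)=31; twice the area = |1655| = 1655; area = 1655/2; boundary points = 1 + 3 + 1 + 9 + 1 = 15; strictly interior points = area - boundary/2 + 1 = 821; answer 821
Step 4: Y3 = 821; d = 20; a(3) = 2*(-48) + 1*(-39) - 2*(20) = -175; iterating: a(3)=-175, a(4)=-320, a(5)=-719, a(6)=-1408, a(7)=-2895, a(8)=-5760, a(9)=-11599, a(10)=-23168, a(11)=-46415, a(12)=-92800; answer -92800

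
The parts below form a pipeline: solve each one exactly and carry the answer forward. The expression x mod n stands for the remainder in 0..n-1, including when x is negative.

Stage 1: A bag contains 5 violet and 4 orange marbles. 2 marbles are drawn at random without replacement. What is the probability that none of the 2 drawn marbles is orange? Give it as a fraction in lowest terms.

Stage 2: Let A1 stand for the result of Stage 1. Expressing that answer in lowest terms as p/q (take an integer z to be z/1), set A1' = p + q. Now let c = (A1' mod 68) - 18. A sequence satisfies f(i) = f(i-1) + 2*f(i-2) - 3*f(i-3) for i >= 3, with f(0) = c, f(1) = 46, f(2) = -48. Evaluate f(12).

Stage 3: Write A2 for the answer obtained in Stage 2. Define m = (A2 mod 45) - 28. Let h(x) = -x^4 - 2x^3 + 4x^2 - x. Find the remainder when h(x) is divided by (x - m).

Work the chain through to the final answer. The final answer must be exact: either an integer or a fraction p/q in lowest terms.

12

Stage 1: total draws C(9,2) = 36; favorable C(5,2) = 10; P = 5/18; answer 5/18
Stage 2: A1 = 5/18; threaded value p + q = 23; c = 5; f(3) = 1*(-48) + 2*(46) - 3*(5) = 29; iterating: f(3)=29, f(4)=-205, f(5)=-3, f(6)=-500, f(7)=109, f(8)=-882, f(9)=836, f(10)=-1255, f(11)=3063, f(12)=-1955; answer -1955
Stage 3: A2 = -1955; m = -3; remainder = value at the root: -1*(-3)^4 - 2*(-3)^3 + 4*(-3)^2 - 1*(-3)^1 = (-81) + (54) + (36) + (3) = 12; answer 12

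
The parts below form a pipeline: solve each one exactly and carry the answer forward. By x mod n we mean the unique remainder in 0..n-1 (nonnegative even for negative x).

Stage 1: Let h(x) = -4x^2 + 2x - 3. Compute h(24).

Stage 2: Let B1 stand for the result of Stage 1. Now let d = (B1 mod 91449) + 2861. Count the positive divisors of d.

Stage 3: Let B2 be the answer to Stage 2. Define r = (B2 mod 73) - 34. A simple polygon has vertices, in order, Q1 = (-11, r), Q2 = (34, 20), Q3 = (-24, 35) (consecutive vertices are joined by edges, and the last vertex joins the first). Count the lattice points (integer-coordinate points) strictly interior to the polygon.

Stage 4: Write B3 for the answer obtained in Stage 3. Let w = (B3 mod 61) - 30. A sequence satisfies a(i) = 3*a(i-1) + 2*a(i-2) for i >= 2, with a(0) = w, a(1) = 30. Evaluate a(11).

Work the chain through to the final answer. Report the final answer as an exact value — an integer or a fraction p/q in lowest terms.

Stage 1: -4*(24)^2 + 2*(24)^1 - 3 = (-2304) + (48) + (-3) = -2259; answer -2259
Stage 2: B1 = -2259; d = 92051; 92051 is prime, so its only divisors are 1 and 92051; count = 2; answer 2
Stage 3: B2 = 2; r = -32; cross terms: (-11*20 - 34*-32)=868, (34*35 - -24*20)=1670, (-24*-32 - -11*35)=1153; twice the area = |3691| = 3691; area = 3691/2; boundary points = 1 + 1 + 1 = 3; strictly interior points = area - boundary/2 + 1 = 1845; answer 1845
Stage 4: B3 = 1845; w = -15; a(2) = 3*(30) + 2*(-15) = 60; iterating: a(2)=60, a(3)=240, a(4)=840, a(5)=3000, a(6)=10680, a(7)=38040, a(8)=135480, a(9)=482520, a(10)=1718520, a(11)=6120600; answer 6120600

6120600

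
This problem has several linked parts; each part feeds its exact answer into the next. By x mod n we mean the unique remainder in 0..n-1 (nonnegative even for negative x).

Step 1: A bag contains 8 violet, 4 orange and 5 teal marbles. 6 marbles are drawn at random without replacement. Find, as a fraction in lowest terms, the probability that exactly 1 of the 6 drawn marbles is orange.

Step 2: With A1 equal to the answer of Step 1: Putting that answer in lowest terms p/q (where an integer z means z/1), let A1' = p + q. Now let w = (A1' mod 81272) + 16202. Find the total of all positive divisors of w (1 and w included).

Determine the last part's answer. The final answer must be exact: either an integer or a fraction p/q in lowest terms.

22800

Step 1: total draws C(17,6) = 12376; favorable C(4,1)*C(13,5) = 5148; P = 99/238; answer 99/238
Step 2: A1 = 99/238; threaded value p + q = 337; w = 16539; 16539 = 3 * 37 * 149; sigma = (1 + 3) * (1 + 37) * (1 + 149) = 4 * 38 * 150 = 22800; answer 22800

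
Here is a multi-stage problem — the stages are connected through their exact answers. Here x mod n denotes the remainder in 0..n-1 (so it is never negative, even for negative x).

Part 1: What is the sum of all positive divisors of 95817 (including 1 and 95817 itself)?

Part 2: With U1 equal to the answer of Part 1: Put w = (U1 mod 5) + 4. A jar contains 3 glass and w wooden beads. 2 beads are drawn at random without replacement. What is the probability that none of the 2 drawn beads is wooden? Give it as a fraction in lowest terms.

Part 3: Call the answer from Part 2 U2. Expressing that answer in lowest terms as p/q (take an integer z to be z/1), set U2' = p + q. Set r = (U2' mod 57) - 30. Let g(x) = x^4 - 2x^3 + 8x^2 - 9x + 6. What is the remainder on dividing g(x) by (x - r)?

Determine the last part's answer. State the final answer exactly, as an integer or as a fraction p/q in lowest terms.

Part 1: 95817 = 3 * 19 * 41^2; sigma = (1 + 3) * (1 + 19) * (1 + 41 + 1681) = 4 * 20 * 1723 = 137840; answer 137840
Part 2: U1 = 137840; w = 4; total draws C(7,2) = 21; favorable C(3,2) = 3; P = 1/7; answer 1/7
Part 3: U2 = 1/7; threaded value p + q = 8; r = -22; remainder = value at the root: 1*(-22)^4 - 2*(-22)^3 + 8*(-22)^2 - 9*(-22)^1 + 6 = (234256) + (21296) + (3872) + (198) + (6) = 259628; answer 259628

259628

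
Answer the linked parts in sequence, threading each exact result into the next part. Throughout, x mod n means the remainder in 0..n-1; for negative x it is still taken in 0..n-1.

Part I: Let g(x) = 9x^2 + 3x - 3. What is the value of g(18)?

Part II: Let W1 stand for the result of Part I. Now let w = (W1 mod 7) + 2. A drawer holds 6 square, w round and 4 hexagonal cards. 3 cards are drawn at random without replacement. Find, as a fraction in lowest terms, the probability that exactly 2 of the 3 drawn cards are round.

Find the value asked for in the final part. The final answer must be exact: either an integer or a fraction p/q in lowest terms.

35/102

Part I: 9*(18)^2 + 3*(18)^1 - 3 = (2916) + (54) + (-3) = 2967; answer 2967
Part II: W1 = 2967; w = 8; total draws C(18,3) = 816; favorable C(8,2)*C(10,1) = 280; P = 35/102; answer 35/102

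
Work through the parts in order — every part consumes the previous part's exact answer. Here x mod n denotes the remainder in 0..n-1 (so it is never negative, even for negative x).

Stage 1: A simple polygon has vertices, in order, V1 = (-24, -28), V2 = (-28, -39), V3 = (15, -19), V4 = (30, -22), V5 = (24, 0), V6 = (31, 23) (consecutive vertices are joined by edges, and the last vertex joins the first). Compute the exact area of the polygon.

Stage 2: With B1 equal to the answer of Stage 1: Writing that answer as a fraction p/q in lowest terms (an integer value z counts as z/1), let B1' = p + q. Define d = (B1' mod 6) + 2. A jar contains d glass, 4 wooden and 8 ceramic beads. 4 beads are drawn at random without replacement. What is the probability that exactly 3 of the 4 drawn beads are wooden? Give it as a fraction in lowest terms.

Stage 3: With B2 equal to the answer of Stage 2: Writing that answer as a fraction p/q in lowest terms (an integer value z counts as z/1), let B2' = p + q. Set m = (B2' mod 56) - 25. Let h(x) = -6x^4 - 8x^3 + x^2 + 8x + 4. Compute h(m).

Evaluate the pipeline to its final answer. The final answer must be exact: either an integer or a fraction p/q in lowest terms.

-360316

Stage 1: cross terms: (-24*-39 - -28*-28)=152, (-28*-19 - 15*-39)=1117, (15*-22 - 30*-19)=240, (30*0 - 24*-22)=528, (24*23 - 31*0)=552, (31*-28 - -24*23)=-316; twice the area = |2273| = 2273; area = 2273/2; answer 2273/2
Stage 2: B1 = 2273/2; threaded value p + q = 2275; d = 3; total draws C(15,4) = 1365; favorable C(4,3)*C(11,1) = 44; P = 44/1365; answer 44/1365
Stage 3: B2 = 44/1365; threaded value p + q = 1409; m = -16; -6*(-16)^4 - 8*(-16)^3 + 1*(-16)^2 + 8*(-16)^1 + 4 = (-393216) + (32768) + (256) + (-128) + (4) = -360316; answer -360316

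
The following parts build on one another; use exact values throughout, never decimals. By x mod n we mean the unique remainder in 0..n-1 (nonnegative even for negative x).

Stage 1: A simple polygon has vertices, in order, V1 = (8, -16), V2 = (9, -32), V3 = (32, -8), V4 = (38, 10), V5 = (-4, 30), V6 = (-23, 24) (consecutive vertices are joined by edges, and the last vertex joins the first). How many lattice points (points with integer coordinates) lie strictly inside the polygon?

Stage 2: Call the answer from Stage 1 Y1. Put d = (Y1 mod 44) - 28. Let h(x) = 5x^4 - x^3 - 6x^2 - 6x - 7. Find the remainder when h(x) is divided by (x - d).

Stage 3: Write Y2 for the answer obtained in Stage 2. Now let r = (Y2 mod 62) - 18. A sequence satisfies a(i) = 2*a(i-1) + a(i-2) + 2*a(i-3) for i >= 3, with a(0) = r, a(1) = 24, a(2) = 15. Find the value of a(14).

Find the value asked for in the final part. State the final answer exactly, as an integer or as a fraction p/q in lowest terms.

Stage 1: cross terms: (8*-32 - 9*-16)=-112, (9*-8 - 32*-32)=952, (32*10 - 38*-8)=624, (38*30 - -4*10)=1180, (-4*24 - -23*30)=594, (-23*-16 - 8*24)=176; twice the area = |3414| = 3414; area = 1707; boundary points = 1 + 1 + 6 + 2 + 1 + 1 = 12; strictly interior points = area - boundary/2 + 1 = 1702; answer 1702
Stage 2: Y1 = 1702; d = 2; remainder = value at the root: 5*(2)^4 - 1*(2)^3 - 6*(2)^2 - 6*(2)^1 - 7 = (80) + (-8) + (-24) + (-12) + (-7) = 29; answer 29
Stage 3: Y2 = 29; r = 11; a(3) = 2*(15) + 1*(24) + 2*(11) = 76; iterating: a(3)=76, a(4)=215, a(5)=536, a(6)=1439, a(7)=3844, a(8)=10199, a(9)=27120, a(10)=72127, a(11)=191772, a(12)=509911, a(13)=1355848, a(14)=3605151; answer 3605151

3605151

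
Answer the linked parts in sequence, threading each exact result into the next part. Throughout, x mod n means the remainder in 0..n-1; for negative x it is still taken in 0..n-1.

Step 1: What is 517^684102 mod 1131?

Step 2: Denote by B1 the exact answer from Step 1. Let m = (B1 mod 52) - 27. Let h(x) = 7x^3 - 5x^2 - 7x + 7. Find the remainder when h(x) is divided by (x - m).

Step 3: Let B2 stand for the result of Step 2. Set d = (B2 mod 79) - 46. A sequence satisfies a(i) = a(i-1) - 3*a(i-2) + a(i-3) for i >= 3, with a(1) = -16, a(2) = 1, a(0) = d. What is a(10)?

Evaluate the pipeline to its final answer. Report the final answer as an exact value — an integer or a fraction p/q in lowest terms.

-779

Step 1: squarings mod 1131: 517^1=517, 517^2=373, 517^4=16, 517^8=256, 517^16=1069, 517^32=451, 517^64=952, 517^128=373, 517^256=16, 517^512=256, 517^1024=1069, 517^2048=451, 517^4096=952, 517^8192=373, 517^16384=16, 517^32768=256, 517^65536=1069, 517^131072=451, 517^262144=952, 517^524288=373; 517^684102 = 517^2 * 517^4 * 517^64 * 517^4096 * 517^8192 * 517^16384 * 517^131072 * 517^524288 = 313 (mod 1131); answer 313
Step 2: B1 = 313; m = -26; remainder = value at the root: 7*(-26)^3 - 5*(-26)^2 - 7*(-26)^1 + 7 = (-123032) + (-3380) + (182) + (7) = -126223; answer -126223
Step 3: B2 = -126223; d = -27; a(3) = 1*(1) - 3*(-16) + 1*(-27) = 22; iterating: a(3)=22, a(4)=3, a(5)=-62, a(6)=-49, a(7)=140, a(8)=225, a(9)=-244, a(10)=-779; answer -779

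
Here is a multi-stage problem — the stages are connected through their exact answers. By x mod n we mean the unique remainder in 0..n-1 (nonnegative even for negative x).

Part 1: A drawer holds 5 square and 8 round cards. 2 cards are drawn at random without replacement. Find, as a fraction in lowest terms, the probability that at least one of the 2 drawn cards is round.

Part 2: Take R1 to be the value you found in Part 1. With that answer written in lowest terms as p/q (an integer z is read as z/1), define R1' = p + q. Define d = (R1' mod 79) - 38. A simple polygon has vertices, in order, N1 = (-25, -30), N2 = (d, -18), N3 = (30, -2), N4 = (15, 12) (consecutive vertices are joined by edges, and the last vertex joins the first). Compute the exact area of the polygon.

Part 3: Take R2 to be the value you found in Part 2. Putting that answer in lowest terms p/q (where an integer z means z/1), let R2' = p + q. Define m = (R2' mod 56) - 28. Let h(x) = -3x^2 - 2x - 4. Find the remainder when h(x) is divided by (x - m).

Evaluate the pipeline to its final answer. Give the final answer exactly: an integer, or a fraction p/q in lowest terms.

-620

Part 1: total draws C(13,2) = 78; complement C(5,2) = 10; favorable 78 - 10 = 68; P = 34/39; answer 34/39
Part 2: R1 = 34/39; threaded value p + q = 73; d = 35; cross terms: (-25*-18 - 35*-30)=1500, (35*-2 - 30*-18)=470, (30*12 - 15*-2)=390, (15*-30 - -25*12)=-150; twice the area = |2210| = 2210; area = 1105; answer 1105
Part 3: R2 = 1105; threaded value p + q = 1106; m = 14; remainder = value at the root: -3*(14)^2 - 2*(14)^1 - 4 = (-588) + (-28) + (-4) = -620; answer -620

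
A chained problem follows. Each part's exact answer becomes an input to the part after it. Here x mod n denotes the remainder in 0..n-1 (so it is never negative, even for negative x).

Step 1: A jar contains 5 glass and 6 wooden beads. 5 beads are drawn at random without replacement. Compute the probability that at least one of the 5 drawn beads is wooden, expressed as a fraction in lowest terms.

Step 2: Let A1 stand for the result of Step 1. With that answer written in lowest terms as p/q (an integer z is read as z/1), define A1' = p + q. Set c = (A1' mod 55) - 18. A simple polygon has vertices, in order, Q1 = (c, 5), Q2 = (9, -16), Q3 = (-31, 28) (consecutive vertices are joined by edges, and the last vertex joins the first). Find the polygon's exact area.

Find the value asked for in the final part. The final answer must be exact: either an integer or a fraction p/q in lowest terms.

772

Step 1: total draws C(11,5) = 462; complement C(5,5) = 1; favorable 462 - 1 = 461; P = 461/462; answer 461/462
Step 2: A1 = 461/462; threaded value p + q = 923; c = 25; cross terms: (25*-16 - 9*5)=-445, (9*28 - -31*-16)=-244, (-31*5 - 25*28)=-855; twice the area = |-1544| = 1544; area = 772; answer 772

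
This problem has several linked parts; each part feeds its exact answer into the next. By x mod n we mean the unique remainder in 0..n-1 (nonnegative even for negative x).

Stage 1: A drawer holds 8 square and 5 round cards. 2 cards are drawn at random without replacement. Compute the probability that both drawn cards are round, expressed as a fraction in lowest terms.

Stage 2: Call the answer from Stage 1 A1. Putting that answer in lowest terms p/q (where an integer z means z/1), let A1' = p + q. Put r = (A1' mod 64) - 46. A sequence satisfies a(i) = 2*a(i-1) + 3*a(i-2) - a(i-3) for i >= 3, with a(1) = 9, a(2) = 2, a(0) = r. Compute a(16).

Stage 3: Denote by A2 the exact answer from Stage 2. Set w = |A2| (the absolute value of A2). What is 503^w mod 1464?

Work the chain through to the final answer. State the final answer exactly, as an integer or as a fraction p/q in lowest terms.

1297

Stage 1: total draws C(13,2) = 78; favorable C(5,2) = 10; P = 5/39; answer 5/39
Stage 2: A1 = 5/39; threaded value p + q = 44; r = -2; a(3) = 2*(2) + 3*(9) - 1*(-2) = 33; iterating: a(3)=33, a(4)=63, a(5)=223, a(6)=602, a(7)=1810, a(8)=5203, a(9)=15234, a(10)=44267, a(11)=129033, a(12)=375633, a(13)=1094098, a(14)=3186062, a(15)=9278785, a(16)=27021658; answer 27021658
Stage 3: A2 = 27021658; w = 27021658; squarings mod 1464: 503^1=503, 503^2=1201, 503^4=361, 503^8=25, 503^16=625, 503^32=1201, 503^64=361, 503^128=25, 503^256=625, 503^512=1201, 503^1024=361, 503^2048=25, 503^4096=625, 503^8192=1201, 503^16384=361, 503^32768=25, 503^65536=625, 503^131072=1201, 503^262144=361, 503^524288=25, 503^1048576=625, 503^2097152=1201, 503^4194304=361, 503^8388608=25, 503^16777216=625; 503^27021658 = 503^2 * 503^8 * 503^16 * 503^64 * 503^256 * 503^4096 * 503^16384 * 503^262144 * 503^524288 * 503^1048576 * 503^8388608 * 503^16777216 = 1297 (mod 1464); answer 1297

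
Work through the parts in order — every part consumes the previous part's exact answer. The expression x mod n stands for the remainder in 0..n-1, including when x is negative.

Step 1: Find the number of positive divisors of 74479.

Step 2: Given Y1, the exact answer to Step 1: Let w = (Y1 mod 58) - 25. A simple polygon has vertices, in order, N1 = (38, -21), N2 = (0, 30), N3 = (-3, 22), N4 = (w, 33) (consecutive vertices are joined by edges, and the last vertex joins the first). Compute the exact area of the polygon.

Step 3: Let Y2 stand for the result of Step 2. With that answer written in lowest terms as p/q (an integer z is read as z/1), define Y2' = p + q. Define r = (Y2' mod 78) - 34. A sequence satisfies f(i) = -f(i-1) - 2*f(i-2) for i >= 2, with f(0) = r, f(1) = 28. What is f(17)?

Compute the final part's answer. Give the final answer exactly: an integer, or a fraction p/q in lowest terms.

1450

Step 1: 74479 = 71 * 1049; number of divisors = (1+1) * (1+1) = 4; answer 4
Step 2: Y1 = 4; w = -21; cross terms: (38*30 - 0*-21)=1140, (0*22 - -3*30)=90, (-3*33 - -21*22)=363, (-21*-21 - 38*33)=-813; twice the area = |780| = 780; area = 390; answer 390
Step 3: Y2 = 390; threaded value p + q = 391; r = -33; f(2) = -1*(28) - 2*(-33) = 38; iterating: f(2)=38, f(3)=-94, f(4)=18, f(5)=170, f(6)=-206, f(7)=-134, f(8)=546, f(9)=-278, f(10)=-814, f(11)=1370, f(12)=258, f(13)=-2998, f(14)=2482, f(15)=3514, f(16)=-8478, f(17)=1450; answer 1450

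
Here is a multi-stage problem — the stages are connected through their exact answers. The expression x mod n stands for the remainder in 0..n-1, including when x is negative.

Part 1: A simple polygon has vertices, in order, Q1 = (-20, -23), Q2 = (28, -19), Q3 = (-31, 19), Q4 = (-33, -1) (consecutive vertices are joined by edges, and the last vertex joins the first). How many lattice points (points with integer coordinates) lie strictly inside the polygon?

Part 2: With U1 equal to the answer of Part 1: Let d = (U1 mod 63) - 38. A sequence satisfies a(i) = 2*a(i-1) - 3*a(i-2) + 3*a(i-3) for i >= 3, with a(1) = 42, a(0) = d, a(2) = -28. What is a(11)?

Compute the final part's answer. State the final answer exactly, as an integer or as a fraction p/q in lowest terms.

238

Part 1: cross terms: (-20*-19 - 28*-23)=1024, (28*19 - -31*-19)=-57, (-31*-1 - -33*19)=658, (-33*-23 - -20*-1)=739; twice the area = |2364| = 2364; area = 1182; boundary points = 4 + 1 + 2 + 1 = 8; strictly interior points = area - boundary/2 + 1 = 1179; answer 1179
Part 2: U1 = 1179; d = 7; a(3) = 2*(-28) - 3*(42) + 3*(7) = -161; iterating: a(3)=-161, a(4)=-112, a(5)=175, a(6)=203, a(7)=-455, a(8)=-994, a(9)=-14, a(10)=1589, a(11)=238; answer 238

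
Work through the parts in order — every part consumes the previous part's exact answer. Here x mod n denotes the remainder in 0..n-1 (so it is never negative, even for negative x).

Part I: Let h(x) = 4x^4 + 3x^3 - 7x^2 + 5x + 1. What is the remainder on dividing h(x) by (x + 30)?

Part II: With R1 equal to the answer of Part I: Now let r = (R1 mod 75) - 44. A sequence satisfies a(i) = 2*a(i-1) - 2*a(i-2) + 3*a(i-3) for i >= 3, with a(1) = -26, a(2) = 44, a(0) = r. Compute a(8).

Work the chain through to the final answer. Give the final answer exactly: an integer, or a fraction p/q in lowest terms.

Part I: remainder = value at the root: 4*(-30)^4 + 3*(-30)^3 - 7*(-30)^2 + 5*(-30)^1 + 1 = (3240000) + (-81000) + (-6300) + (-150) + (1) = 3152551; answer 3152551
Part II: R1 = 3152551; r = -43; a(3) = 2*(44) - 2*(-26) + 3*(-43) = 11; iterating: a(3)=11, a(4)=-144, a(5)=-178, a(6)=-35, a(7)=-146, a(8)=-756; answer -756

-756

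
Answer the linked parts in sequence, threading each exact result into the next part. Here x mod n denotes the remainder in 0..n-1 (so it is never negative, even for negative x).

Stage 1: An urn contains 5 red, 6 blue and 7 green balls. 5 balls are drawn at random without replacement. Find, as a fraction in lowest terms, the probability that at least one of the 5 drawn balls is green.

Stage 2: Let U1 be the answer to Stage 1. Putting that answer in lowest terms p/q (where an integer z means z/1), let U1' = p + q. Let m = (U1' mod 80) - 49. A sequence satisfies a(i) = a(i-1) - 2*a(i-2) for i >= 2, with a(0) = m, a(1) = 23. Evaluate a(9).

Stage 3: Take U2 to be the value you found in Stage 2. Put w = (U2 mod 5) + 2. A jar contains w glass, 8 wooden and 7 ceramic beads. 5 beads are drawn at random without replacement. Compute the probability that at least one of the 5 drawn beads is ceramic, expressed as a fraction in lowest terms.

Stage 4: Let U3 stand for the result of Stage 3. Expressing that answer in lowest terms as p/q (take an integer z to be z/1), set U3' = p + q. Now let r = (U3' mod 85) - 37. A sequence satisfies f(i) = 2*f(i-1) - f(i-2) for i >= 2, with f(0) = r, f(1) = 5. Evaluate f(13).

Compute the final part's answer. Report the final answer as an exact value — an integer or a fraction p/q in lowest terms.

Stage 1: total draws C(18,5) = 8568; complement C(11,5) = 462; favorable 8568 - 462 = 8106; P = 193/204; answer 193/204
Stage 2: U1 = 193/204; threaded value p + q = 397; m = 28; a(2) = 1*(23) - 2*(28) = -33; iterating: a(2)=-33, a(3)=-79, a(4)=-13, a(5)=145, a(6)=171, a(7)=-119, a(8)=-461, a(9)=-223; answer -223
Stage 3: U2 = -223; w = 4; total draws C(19,5) = 11628; complement C(12,5) = 792; favorable 11628 - 792 = 10836; P = 301/323; answer 301/323
Stage 4: U3 = 301/323; threaded value p + q = 624; r = -8; f(2) = 2*(5) - 1*(-8) = 18; iterating: f(2)=18, f(3)=31, f(4)=44, f(5)=57, f(6)=70, f(7)=83, f(8)=96, f(9)=109, f(10)=122, f(11)=135, f(12)=148, f(13)=161; answer 161

161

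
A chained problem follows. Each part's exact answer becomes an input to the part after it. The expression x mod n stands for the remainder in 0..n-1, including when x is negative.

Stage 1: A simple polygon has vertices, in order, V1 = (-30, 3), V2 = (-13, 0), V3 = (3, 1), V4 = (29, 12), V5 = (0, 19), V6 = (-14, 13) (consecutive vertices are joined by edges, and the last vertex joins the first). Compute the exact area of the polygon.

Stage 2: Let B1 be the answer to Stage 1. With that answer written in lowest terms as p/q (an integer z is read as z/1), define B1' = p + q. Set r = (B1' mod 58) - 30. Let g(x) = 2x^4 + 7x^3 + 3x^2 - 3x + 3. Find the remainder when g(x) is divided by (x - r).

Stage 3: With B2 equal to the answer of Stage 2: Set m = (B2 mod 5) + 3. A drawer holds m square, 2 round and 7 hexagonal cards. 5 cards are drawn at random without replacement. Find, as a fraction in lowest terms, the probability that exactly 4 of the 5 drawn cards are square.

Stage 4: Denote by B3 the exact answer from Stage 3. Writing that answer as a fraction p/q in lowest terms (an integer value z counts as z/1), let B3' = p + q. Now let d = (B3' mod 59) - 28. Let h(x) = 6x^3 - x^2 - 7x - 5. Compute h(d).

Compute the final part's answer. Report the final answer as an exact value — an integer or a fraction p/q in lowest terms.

Stage 1: cross terms: (-30*0 - -13*3)=39, (-13*1 - 3*0)=-13, (3*12 - 29*1)=7, (29*19 - 0*12)=551, (0*13 - -14*19)=266, (-14*3 - -30*13)=348; twice the area = |1198| = 1198; area = 599; answer 599
Stage 2: B1 = 599; threaded value p + q = 600; r = -10; remainder = value at the root: 2*(-10)^4 + 7*(-10)^3 + 3*(-10)^2 - 3*(-10)^1 + 3 = (20000) + (-7000) + (300) + (30) + (3) = 13333; answer 13333
Stage 3: B2 = 13333; m = 6; total draws C(15,5) = 3003; favorable C(6,4)*C(9,1) = 135; P = 45/1001; answer 45/1001
Stage 4: B3 = 45/1001; threaded value p + q = 1046; d = 15; 6*(15)^3 - 1*(15)^2 - 7*(15)^1 - 5 = (20250) + (-225) + (-105) + (-5) = 19915; answer 19915

19915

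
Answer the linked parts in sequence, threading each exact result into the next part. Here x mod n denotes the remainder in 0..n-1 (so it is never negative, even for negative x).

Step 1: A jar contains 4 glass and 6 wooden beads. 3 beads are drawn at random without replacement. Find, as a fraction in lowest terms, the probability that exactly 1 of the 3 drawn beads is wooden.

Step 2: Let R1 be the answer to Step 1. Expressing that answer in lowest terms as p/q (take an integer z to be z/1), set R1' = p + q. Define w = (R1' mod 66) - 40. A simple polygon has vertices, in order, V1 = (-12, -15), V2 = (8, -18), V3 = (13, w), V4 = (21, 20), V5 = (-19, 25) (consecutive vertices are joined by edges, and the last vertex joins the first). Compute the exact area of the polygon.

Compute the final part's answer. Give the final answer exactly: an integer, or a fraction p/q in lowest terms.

Step 1: total draws C(10,3) = 120; favorable C(6,1)*C(4,2) = 36; P = 3/10; answer 3/10
Step 2: R1 = 3/10; threaded value p + q = 13; w = -27; cross terms: (-12*-18 - 8*-15)=336, (8*-27 - 13*-18)=18, (13*20 - 21*-27)=827, (21*25 - -19*20)=905, (-19*-15 - -12*25)=585; twice the area = |2671| = 2671; area = 2671/2; answer 2671/2

2671/2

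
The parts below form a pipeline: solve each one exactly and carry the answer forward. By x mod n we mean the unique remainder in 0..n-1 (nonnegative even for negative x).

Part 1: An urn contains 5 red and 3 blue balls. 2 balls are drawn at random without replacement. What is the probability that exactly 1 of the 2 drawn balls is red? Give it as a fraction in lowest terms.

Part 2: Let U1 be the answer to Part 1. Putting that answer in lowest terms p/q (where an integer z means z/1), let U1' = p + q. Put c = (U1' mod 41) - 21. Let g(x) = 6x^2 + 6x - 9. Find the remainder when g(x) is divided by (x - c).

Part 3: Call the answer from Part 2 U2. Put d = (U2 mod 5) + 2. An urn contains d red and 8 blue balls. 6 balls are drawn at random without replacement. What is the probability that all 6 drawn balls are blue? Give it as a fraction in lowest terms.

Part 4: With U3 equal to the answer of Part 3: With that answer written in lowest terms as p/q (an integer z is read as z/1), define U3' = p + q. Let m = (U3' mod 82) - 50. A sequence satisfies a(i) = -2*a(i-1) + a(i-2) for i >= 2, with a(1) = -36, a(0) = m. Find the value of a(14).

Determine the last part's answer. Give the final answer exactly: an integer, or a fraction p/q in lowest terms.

2105088

Part 1: total draws C(8,2) = 28; favorable C(5,1)*C(3,1) = 15; P = 15/28; answer 15/28
Part 2: U1 = 15/28; threaded value p + q = 43; c = -19; remainder = value at the root: 6*(-19)^2 + 6*(-19)^1 - 9 = (2166) + (-114) + (-9) = 2043; answer 2043
Part 3: U2 = 2043; d = 5; total draws C(13,6) = 1716; favorable C(8,6) = 28; P = 7/429; answer 7/429
Part 4: U3 = 7/429; threaded value p + q = 436; m = -24; a(2) = -2*(-36) + 1*(-24) = 48; iterating: a(2)=48, a(3)=-132, a(4)=312, a(5)=-756, a(6)=1824, a(7)=-4404, a(8)=10632, a(9)=-25668, a(10)=61968, a(11)=-149604, a(12)=361176, a(13)=-871956, a(14)=2105088; answer 2105088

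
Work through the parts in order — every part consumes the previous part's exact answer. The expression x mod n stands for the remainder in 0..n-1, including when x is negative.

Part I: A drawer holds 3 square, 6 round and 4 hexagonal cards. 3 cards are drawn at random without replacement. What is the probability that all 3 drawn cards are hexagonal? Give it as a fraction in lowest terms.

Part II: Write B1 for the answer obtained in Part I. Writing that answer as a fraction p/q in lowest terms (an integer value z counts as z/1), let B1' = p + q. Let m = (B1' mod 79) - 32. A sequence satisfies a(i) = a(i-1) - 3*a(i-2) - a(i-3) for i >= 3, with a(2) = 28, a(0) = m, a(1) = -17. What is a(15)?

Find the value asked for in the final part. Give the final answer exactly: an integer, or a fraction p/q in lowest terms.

Part I: total draws C(13,3) = 286; favorable C(4,3) = 4; P = 2/143; answer 2/143
Part II: B1 = 2/143; threaded value p + q = 145; m = 34; a(3) = 1*(28) - 3*(-17) - 1*(34) = 45; iterating: a(3)=45, a(4)=-22, a(5)=-185, a(6)=-164, a(7)=413, a(8)=1090, a(9)=15, a(10)=-3668, a(11)=-4803, a(12)=6186, a(13)=24263, a(14)=10508, a(15)=-68467; answer -68467

-68467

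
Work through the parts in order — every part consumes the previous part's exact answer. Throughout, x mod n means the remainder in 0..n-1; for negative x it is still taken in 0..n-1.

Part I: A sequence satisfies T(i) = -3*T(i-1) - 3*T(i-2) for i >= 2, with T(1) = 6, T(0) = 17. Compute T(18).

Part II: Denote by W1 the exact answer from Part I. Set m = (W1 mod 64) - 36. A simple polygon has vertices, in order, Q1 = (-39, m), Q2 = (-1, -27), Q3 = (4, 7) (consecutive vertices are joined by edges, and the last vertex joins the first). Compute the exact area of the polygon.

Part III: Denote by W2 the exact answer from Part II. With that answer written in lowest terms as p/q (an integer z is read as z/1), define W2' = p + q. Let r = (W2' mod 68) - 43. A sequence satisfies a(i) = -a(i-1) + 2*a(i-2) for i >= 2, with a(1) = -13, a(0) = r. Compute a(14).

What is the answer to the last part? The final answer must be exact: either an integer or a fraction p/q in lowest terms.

147461

Part I: T(2) = -3*(6) - 3*(17) = -69; iterating: T(2)=-69, T(3)=189, T(4)=-360, T(5)=513, T(6)=-459, T(7)=-162, T(8)=1863, T(9)=-5103, T(10)=9720, T(11)=-13851, T(12)=12393, T(13)=4374, T(14)=-50301, T(15)=137781, T(16)=-262440, T(17)=373977, T(18)=-334611; answer -334611
Part II: W1 = -334611; m = 9; cross terms: (-39*-27 - -1*9)=1062, (-1*7 - 4*-27)=101, (4*9 - -39*7)=309; twice the area = |1472| = 1472; area = 736; answer 736
Part III: W2 = 736; threaded value p + q = 737; r = 14; a(2) = -1*(-13) + 2*(14) = 41; iterating: a(2)=41, a(3)=-67, a(4)=149, a(5)=-283, a(6)=581, a(7)=-1147, a(8)=2309, a(9)=-4603, a(10)=9221, a(11)=-18427, a(12)=36869, a(13)=-73723, a(14)=147461; answer 147461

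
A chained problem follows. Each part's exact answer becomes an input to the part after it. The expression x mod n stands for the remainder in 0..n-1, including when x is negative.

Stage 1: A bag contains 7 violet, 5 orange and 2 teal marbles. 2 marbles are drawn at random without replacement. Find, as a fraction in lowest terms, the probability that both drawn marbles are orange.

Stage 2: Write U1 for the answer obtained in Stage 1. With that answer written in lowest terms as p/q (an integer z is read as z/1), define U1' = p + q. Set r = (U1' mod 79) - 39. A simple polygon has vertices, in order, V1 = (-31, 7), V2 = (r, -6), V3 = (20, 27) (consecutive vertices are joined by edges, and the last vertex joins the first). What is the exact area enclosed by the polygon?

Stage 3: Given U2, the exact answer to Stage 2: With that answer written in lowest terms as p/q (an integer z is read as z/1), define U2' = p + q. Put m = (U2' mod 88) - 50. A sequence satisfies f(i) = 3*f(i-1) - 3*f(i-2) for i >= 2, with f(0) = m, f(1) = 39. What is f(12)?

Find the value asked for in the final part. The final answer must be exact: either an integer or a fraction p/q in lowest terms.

Stage 1: total draws C(14,2) = 91; favorable C(5,2) = 10; P = 10/91; answer 10/91
Stage 2: U1 = 10/91; threaded value p + q = 101; r = -17; cross terms: (-31*-6 - -17*7)=305, (-17*27 - 20*-6)=-339, (20*7 - -31*27)=977; twice the area = |943| = 943; area = 943/2; answer 943/2
Stage 3: U2 = 943/2; threaded value p + q = 945; m = 15; f(2) = 3*(39) - 3*(15) = 72; iterating: f(2)=72, f(3)=99, f(4)=81, f(5)=-54, f(6)=-405, f(7)=-1053, f(8)=-1944, f(9)=-2673, f(10)=-2187, f(11)=1458, f(12)=10935; answer 10935

10935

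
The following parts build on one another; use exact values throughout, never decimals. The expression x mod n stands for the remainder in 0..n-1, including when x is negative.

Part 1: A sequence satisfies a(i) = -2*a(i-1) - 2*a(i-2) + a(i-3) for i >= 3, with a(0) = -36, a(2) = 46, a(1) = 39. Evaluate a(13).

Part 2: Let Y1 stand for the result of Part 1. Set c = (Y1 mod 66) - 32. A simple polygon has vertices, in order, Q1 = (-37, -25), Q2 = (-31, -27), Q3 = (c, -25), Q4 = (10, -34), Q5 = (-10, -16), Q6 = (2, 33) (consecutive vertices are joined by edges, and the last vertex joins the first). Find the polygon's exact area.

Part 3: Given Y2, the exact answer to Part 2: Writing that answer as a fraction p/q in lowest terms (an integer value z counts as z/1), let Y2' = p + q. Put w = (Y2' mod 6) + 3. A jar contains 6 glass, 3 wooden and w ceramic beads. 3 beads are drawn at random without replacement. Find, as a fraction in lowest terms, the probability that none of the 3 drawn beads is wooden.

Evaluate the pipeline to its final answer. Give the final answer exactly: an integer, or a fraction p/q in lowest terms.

44/91

Part 1: a(3) = -2*(46) - 2*(39) + 1*(-36) = -206; iterating: a(3)=-206, a(4)=359, a(5)=-260, a(6)=-404, a(7)=1687, a(8)=-2826, a(9)=1874, a(10)=3591, a(11)=-13756, a(12)=22204, a(13)=-13305; answer -13305
Part 2: Y1 = -13305; c = -5; cross terms: (-37*-27 - -31*-25)=224, (-31*-25 - -5*-27)=640, (-5*-34 - 10*-25)=420, (10*-16 - -10*-34)=-500, (-10*33 - 2*-16)=-298, (2*-25 - -37*33)=1171; twice the area = |1657| = 1657; area = 1657/2; answer 1657/2
Part 3: Y2 = 1657/2; threaded value p + q = 1659; w = 6; total draws C(15,3) = 455; favorable C(12,3) = 220; P = 44/91; answer 44/91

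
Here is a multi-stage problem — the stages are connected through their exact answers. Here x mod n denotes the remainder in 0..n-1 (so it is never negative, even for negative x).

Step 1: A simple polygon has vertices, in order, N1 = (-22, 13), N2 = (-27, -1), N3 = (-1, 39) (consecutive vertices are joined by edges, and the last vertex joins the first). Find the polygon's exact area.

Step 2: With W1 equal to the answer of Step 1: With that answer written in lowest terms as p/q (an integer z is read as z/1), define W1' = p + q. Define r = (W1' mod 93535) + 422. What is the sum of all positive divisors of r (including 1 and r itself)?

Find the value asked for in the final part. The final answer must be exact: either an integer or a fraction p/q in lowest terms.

Step 1: cross terms: (-22*-1 - -27*13)=373, (-27*39 - -1*-1)=-1054, (-1*13 - -22*39)=845; twice the area = |164| = 164; area = 82; answer 82
Step 2: W1 = 82; threaded value p + q = 83; r = 505; 505 = 5 * 101; sigma = (1 + 5) * (1 + 101) = 6 * 102 = 612; answer 612

612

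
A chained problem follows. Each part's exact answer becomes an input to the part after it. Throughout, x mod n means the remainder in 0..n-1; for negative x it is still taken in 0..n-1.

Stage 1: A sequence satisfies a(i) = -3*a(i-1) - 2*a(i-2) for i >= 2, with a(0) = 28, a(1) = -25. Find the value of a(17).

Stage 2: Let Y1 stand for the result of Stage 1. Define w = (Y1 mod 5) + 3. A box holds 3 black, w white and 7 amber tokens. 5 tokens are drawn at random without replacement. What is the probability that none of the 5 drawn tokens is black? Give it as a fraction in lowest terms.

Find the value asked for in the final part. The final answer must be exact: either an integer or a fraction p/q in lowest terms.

28/143

Stage 1: a(2) = -3*(-25) - 2*(28) = 19; iterating: a(2)=19, a(3)=-7, a(4)=-17, a(5)=65, a(6)=-161, a(7)=353, a(8)=-737, a(9)=1505, a(10)=-3041, a(11)=6113, a(12)=-12257, a(13)=24545, a(14)=-49121, a(15)=98273, a(16)=-196577, a(17)=393185; answer 393185
Stage 2: Y1 = 393185; w = 3; total draws C(13,5) = 1287; favorable C(10,5) = 252; P = 28/143; answer 28/143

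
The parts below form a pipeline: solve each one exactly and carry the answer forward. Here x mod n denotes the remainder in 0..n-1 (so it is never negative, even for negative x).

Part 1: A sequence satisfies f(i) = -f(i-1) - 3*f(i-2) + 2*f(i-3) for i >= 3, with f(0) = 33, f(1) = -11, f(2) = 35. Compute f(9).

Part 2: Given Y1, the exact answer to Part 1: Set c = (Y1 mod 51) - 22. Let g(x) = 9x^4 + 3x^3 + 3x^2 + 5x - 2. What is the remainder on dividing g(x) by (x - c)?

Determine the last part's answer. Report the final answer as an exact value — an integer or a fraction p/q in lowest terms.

446098

Part 1: f(3) = -1*(35) - 3*(-11) + 2*(33) = 64; iterating: f(3)=64, f(4)=-191, f(5)=69, f(6)=632, f(7)=-1221, f(8)=-537, f(9)=5464; answer 5464
Part 2: Y1 = 5464; c = -15; remainder = value at the root: 9*(-15)^4 + 3*(-15)^3 + 3*(-15)^2 + 5*(-15)^1 - 2 = (455625) + (-10125) + (675) + (-75) + (-2) = 446098; answer 446098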